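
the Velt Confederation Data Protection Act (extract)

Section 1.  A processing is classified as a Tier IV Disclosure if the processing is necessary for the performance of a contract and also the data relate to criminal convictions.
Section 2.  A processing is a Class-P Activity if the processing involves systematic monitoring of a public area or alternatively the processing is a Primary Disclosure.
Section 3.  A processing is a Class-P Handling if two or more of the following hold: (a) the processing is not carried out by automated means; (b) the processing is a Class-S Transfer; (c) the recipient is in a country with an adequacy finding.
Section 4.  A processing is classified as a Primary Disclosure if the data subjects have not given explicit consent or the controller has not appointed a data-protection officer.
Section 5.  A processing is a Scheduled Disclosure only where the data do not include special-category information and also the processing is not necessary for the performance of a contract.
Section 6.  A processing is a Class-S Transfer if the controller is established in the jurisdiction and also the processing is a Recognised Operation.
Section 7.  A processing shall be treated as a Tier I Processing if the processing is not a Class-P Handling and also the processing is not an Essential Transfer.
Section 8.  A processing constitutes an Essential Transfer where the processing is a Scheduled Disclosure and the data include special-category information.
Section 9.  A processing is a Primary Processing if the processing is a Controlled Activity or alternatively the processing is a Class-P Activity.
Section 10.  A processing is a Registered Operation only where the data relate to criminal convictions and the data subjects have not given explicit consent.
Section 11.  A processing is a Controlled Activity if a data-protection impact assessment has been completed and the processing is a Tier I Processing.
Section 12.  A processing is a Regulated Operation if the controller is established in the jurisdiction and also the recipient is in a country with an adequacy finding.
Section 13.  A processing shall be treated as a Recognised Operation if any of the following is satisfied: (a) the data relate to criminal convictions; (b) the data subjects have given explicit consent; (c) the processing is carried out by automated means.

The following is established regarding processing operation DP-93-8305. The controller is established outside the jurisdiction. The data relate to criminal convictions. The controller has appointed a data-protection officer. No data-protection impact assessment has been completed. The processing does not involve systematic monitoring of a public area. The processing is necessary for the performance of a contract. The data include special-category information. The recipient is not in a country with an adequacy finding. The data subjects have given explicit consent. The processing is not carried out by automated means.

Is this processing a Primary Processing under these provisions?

No

section 13 — Recognised Operation: [the data relate to criminal convictions? yes] OR [the data subjects have given explicit consent? yes] OR [the processing is carried out by automated means? no] → satisfied.
section 6 — Class-S Transfer: [the controller is established in the jurisdiction? no] AND [Recognised Operation (section 13)? yes] → not satisfied.
section 3 — Class-P Handling: the processing is not carried out by automated means? yes; Class-S Transfer (section 6)? no; the recipient is in a country with an adequacy finding? no — 1 of 3 hold (need ≥2) → not satisfied.
section 5 — Scheduled Disclosure: [the data do not include special-category information? no] AND [the processing is not necessary for the performance of a contract? no] → not satisfied.
section 8 — Essential Transfer: [Scheduled Disclosure (section 5)? no] AND [the data include special-category information? yes] → not satisfied.
section 7 — Tier I Processing: [not a Class-P Handling (section 3)? yes] AND [not an Essential Transfer (section 8)? yes] → satisfied.
section 11 — Controlled Activity: [a data-protection impact assessment has been completed? no] AND [Tier I Processing (section 7)? yes] → not satisfied.
section 4 — Primary Disclosure: [the data subjects have not given explicit consent? no] OR [the controller has not appointed a data-protection officer? no] → not satisfied.
section 2 — Class-P Activity: [the processing involves systematic monitoring of a public area? no] OR [Primary Disclosure (section 4)? no] → not satisfied.
section 9 — Primary Processing: [Controlled Activity (section 11)? no] OR [Class-P Activity (section 2)? no] → not satisfied.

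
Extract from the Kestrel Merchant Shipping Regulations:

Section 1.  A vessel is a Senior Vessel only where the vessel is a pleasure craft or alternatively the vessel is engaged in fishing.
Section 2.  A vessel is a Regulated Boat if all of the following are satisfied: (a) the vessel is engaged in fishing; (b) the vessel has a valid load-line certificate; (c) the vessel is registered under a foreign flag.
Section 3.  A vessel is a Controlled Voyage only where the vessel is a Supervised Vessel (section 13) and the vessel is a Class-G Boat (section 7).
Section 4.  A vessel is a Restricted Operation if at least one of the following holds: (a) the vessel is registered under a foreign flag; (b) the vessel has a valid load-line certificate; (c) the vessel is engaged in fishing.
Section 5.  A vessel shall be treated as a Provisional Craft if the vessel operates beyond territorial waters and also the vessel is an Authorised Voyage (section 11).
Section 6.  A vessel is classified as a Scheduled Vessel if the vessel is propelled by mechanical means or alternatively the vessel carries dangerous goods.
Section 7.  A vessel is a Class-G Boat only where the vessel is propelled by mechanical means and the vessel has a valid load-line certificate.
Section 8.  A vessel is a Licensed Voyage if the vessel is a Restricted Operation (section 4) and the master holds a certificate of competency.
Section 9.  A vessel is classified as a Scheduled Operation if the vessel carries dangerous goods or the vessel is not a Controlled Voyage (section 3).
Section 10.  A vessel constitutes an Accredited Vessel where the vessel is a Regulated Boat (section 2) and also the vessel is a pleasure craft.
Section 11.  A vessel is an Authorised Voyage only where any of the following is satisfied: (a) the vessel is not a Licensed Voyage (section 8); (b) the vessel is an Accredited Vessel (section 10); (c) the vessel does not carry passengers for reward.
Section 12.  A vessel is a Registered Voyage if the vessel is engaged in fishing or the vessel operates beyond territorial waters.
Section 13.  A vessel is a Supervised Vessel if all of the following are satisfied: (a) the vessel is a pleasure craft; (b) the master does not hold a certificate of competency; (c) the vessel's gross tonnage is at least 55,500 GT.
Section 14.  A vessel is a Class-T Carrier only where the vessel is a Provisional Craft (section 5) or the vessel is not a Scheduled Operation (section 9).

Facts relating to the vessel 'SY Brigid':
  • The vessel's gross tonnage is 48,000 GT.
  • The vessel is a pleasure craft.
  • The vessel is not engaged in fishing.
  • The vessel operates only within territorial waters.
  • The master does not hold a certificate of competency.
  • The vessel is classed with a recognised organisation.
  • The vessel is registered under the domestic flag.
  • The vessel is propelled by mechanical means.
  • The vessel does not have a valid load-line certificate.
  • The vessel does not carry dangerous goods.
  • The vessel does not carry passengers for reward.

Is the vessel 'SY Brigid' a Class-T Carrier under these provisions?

Under section 4: the vessel is registered under a foreign flag? no; or the vessel has a valid load-line certificate? no; or the vessel is engaged in fishing? no. So the vessel is not a Restricted Operation.
Under section 8: Restricted Operation (section 4)? no; and the master holds a certificate of competency? no. So the vessel is not a Licensed Voyage.
Under section 2: the vessel is engaged in fishing? no; and the vessel has a valid load-line certificate? no; and the vessel is registered under a foreign flag? no. So the vessel is not a Regulated Boat.
Under section 10: Regulated Boat (section 2)? no; and the vessel is a pleasure craft? yes. So the vessel is not an Accredited Vessel.
Under section 11: not a Licensed Voyage (section 8)? yes; or Accredited Vessel (section 10)? no; or the vessel does not carry passengers for reward? yes. So the vessel is an Authorised Voyage.
Under section 5: the vessel operates beyond territorial waters? no; and Authorised Voyage (section 11)? yes. So the vessel is not a Provisional Craft.
Under section 13: the vessel is a pleasure craft? yes; and the master does not hold a certificate of competency? yes; and vessel's gross tonnage: 48,000 GT ≥ 55,500 GT? no. So the vessel is not a Supervised Vessel.
Under section 7: the vessel is propelled by mechanical means? yes; and the vessel has a valid load-line certificate? no. So the vessel is not a Class-G Boat.
Under section 3: Supervised Vessel (section 13)? no; and Class-G Boat (section 7)? no. So the vessel is not a Controlled Voyage.
Under section 9: the vessel carries dangerous goods? no; or not a Controlled Voyage (section 3)? yes. So the vessel is a Scheduled Operation.
Under section 14: Provisional Craft (section 5)? no; or not a Scheduled Operation (section 9)? no. So the vessel is not a Class-T Carrier.

No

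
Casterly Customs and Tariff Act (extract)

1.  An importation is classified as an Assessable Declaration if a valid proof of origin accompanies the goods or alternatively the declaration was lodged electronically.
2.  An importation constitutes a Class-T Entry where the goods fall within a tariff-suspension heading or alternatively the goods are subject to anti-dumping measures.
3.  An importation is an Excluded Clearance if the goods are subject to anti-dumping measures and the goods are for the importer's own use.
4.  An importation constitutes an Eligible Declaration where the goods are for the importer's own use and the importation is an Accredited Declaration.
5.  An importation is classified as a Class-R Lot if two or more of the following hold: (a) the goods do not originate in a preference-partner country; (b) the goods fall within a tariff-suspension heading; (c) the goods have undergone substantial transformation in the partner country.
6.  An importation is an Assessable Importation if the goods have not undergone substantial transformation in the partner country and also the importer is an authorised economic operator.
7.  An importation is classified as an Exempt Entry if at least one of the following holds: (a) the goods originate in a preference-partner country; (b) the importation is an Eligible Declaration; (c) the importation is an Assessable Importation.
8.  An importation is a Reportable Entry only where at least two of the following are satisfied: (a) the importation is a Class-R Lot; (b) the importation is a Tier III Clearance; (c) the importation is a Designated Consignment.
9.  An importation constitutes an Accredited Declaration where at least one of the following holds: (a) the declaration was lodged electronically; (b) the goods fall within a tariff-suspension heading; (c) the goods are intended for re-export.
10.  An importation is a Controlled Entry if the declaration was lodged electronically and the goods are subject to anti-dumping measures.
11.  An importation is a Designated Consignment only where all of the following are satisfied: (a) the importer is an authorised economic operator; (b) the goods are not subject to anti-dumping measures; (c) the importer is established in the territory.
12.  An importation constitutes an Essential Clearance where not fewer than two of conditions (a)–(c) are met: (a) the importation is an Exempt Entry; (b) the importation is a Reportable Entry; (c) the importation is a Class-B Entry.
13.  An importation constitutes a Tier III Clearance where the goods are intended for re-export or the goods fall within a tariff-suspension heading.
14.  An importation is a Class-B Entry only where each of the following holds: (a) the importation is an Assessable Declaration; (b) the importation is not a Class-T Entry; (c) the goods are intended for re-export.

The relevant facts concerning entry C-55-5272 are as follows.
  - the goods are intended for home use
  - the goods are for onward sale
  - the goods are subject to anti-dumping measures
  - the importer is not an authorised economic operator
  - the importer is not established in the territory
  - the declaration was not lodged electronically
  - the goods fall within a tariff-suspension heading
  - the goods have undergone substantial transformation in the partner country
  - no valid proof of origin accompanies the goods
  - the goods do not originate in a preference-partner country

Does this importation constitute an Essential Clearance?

paragraph 9 — Accredited Declaration: [the declaration was lodged electronically? no] OR [the goods fall within a tariff-suspension heading? yes] OR [the goods are intended for re-export? no] → satisfied.
paragraph 4 — Eligible Declaration: [the goods are for the importer's own use? no] AND [Accredited Declaration (paragraph 9)? yes] → not satisfied.
paragraph 6 — Assessable Importation: [the goods have not undergone substantial transformation in the partner country? no] AND [the importer is an authorised economic operator? no] → not satisfied.
paragraph 7 — Exempt Entry: [the goods originate in a preference-partner country? no] OR [Eligible Declaration (paragraph 4)? no] OR [Assessable Importation (paragraph 6)? no] → not satisfied.
paragraph 5 — Class-R Lot: the goods do not originate in a preference-partner country? yes; the goods fall within a tariff-suspension heading? yes; the goods have undergone substantial transformation in the partner country? yes — 3 of 3 hold (need ≥2) → satisfied.
paragraph 13 — Tier III Clearance: [the goods are intended for re-export? no] OR [the goods fall within a tariff-suspension heading? yes] → satisfied.
paragraph 11 — Designated Consignment: [the importer is an authorised economic operator? no] AND [the goods are not subject to anti-dumping measures? no] AND [the importer is established in the territory? no] → not satisfied.
paragraph 8 — Reportable Entry: Class-R Lot (paragraph 5)? yes; Tier III Clearance (paragraph 13)? yes; Designated Consignment (paragraph 11)? no — 2 of 3 hold (need ≥2) → satisfied.
paragraph 1 — Assessable Declaration: [a valid proof of origin accompanies the goods? no] OR [the declaration was lodged electronically? no] → not satisfied.
paragraph 2 — Class-T Entry: [the goods fall within a tariff-suspension heading? yes] OR [the goods are subject to anti-dumping measures? yes] → satisfied.
paragraph 14 — Class-B Entry: [Assessable Declaration (paragraph 1)? no] AND [not a Class-T Entry (paragraph 2)? no] AND [the goods are intended for re-export? no] → not satisfied.
paragraph 12 — Essential Clearance: Exempt Entry (paragraph 7)? no; Reportable Entry (paragraph 8)? yes; Class-B Entry (paragraph 14)? no — 1 of 3 hold (need ≥2) → not satisfied.

No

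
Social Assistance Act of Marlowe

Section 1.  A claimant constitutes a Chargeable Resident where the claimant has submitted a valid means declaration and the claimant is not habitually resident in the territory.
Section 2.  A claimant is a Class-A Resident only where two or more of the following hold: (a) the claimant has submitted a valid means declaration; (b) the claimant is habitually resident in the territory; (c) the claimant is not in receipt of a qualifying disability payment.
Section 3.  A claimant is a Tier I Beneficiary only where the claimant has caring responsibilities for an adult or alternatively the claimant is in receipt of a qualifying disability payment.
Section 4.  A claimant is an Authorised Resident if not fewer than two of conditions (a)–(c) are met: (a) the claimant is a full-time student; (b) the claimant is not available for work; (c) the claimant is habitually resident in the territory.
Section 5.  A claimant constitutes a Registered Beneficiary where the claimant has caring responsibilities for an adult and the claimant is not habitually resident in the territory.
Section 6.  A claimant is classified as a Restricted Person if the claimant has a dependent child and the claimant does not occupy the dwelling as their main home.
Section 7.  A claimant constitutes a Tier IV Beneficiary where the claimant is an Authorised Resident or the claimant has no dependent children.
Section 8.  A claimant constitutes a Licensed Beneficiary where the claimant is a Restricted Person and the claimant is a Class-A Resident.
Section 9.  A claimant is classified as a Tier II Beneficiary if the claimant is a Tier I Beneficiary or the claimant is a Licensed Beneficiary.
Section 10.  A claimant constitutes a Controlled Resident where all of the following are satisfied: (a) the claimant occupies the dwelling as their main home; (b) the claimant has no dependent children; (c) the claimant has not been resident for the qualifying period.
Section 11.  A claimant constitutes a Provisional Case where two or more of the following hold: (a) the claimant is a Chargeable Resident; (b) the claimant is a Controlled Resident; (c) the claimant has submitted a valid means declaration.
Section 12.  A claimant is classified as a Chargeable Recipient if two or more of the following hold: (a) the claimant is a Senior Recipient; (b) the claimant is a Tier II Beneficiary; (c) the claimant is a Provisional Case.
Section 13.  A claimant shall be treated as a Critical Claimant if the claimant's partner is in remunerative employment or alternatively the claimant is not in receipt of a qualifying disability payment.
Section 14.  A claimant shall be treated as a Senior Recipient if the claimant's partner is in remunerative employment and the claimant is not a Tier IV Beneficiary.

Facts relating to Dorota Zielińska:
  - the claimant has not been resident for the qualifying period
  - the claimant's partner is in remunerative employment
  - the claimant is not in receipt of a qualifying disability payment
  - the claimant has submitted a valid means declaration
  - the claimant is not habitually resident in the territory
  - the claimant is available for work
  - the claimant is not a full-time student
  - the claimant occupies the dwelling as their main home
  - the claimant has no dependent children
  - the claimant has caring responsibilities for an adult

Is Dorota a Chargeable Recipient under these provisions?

Yes

section 4 — Authorised Resident: the claimant is a full-time student? no; the claimant is not available for work? no; the claimant is habitually resident in the territory? no — 0 of 3 hold (need ≥2) → not satisfied.
section 7 — Tier IV Beneficiary: [Authorised Resident (section 4)? no] OR [the claimant has no dependent children? yes] → satisfied.
section 14 — Senior Recipient: [the claimant's partner is in remunerative employment? yes] AND [not a Tier IV Beneficiary (section 7)? no] → not satisfied.
section 3 — Tier I Beneficiary: [the claimant has caring responsibilities for an adult? yes] OR [the claimant is in receipt of a qualifying disability payment? no] → satisfied.
section 6 — Restricted Person: [the claimant has a dependent child? no] AND [the claimant does not occupy the dwelling as their main home? no] → not satisfied.
section 2 — Class-A Resident: the claimant has submitted a valid means declaration? yes; the claimant is habitually resident in the territory? no; the claimant is not in receipt of a qualifying disability payment? yes — 2 of 3 hold (need ≥2) → satisfied.
section 8 — Licensed Beneficiary: [Restricted Person (section 6)? no] AND [Class-A Resident (section 2)? yes] → not satisfied.
section 9 — Tier II Beneficiary: [Tier I Beneficiary (section 3)? yes] OR [Licensed Beneficiary (section 8)? no] → satisfied.
section 1 — Chargeable Resident: [the claimant has submitted a valid means declaration? yes] AND [the claimant is not habitually resident in the territory? yes] → satisfied.
section 10 — Controlled Resident: [the claimant occupies the dwelling as their main home? yes] AND [the claimant has no dependent children? yes] AND [the claimant has not been resident for the qualifying period? yes] → satisfied.
section 11 — Provisional Case: Chargeable Resident (section 1)? yes; Controlled Resident (section 10)? yes; the claimant has submitted a valid means declaration? yes — 3 of 3 hold (need ≥2) → satisfied.
section 12 — Chargeable Recipient: Senior Recipient (section 14)? no; Tier II Beneficiary (section 9)? yes; Provisional Case (section 11)? yes — 2 of 3 hold (need ≥2) → satisfied.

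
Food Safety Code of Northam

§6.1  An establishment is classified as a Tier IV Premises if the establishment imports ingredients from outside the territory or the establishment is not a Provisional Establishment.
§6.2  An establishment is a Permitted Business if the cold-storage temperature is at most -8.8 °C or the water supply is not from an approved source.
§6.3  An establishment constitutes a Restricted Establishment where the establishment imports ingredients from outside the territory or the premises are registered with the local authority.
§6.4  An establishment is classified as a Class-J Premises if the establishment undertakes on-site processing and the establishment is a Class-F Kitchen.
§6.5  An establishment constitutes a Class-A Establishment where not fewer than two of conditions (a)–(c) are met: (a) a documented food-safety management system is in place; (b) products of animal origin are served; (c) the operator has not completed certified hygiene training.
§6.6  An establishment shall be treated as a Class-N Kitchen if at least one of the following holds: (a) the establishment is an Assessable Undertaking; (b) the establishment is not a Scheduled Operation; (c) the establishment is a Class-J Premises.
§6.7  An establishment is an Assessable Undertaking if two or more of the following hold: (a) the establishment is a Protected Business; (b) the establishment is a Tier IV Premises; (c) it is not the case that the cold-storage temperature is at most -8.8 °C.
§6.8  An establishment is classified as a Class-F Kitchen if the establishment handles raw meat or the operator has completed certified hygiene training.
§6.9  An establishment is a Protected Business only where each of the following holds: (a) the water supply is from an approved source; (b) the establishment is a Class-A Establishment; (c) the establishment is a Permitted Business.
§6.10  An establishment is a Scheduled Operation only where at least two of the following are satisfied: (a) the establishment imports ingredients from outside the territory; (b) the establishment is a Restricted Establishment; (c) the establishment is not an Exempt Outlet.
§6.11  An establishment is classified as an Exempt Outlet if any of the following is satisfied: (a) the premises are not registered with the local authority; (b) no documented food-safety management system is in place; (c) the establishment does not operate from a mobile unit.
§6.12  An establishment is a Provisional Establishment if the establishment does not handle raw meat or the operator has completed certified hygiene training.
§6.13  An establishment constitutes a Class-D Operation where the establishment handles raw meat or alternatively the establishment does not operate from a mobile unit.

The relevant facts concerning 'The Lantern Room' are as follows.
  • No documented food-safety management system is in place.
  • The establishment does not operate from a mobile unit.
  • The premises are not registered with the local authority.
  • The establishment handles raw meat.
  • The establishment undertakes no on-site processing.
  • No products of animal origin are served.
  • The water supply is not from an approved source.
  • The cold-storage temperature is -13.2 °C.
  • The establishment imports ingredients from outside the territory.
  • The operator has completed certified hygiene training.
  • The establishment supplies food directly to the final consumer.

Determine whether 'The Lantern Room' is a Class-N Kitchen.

No

Under §6.5: a documented food-safety management system is in place? no; products of animal origin are served? no; the operator has not completed certified hygiene training? no — 0 of 3 hold (need ≥2) → not satisfied.
Under §6.2: cold-storage temperature: -13.2 °C ≤ -8.8 °C? yes; or the water supply is not from an approved source? yes. So the establishment is a Permitted Business.
Under §6.9: the water supply is from an approved source? no; and Class-A Establishment (§6.5)? no; and Permitted Business (§6.2)? yes. So the establishment is not a Protected Business.
Under §6.12: the establishment does not handle raw meat? no; or the operator has completed certified hygiene training? yes. So the establishment is a Provisional Establishment.
Under §6.1: the establishment imports ingredients from outside the territory? yes; or not a Provisional Establishment (§6.12)? no. So the establishment is a Tier IV Premises.
Under §6.7: Protected Business (§6.9)? no; Tier IV Premises (§6.1)? yes; cold-storage temperature: -13.2 °C ≤ -8.8 °C? yes, so negated condition no — 1 of 3 hold (need ≥2) → not satisfied.
Under §6.3: the establishment imports ingredients from outside the territory? yes; or the premises are registered with the local authority? no. So the establishment is a Restricted Establishment.
Under §6.11: the premises are not registered with the local authority? yes; or no documented food-safety management system is in place? yes; or the establishment does not operate from a mobile unit? yes. So the establishment is an Exempt Outlet.
Under §6.10: the establishment imports ingredients from outside the territory? yes; Restricted Establishment (§6.3)? yes; not an Exempt Outlet (§6.11)? no — 2 of 3 hold (need ≥2) → satisfied.
Under §6.8: the establishment handles raw meat? yes; or the operator has completed certified hygiene training? yes. So the establishment is a Class-F Kitchen.
Under §6.4: the establishment undertakes on-site processing? no; and Class-F Kitchen (§6.8)? yes. So the establishment is not a Class-J Premises.
Under §6.6: Assessable Undertaking (§6.7)? no; or not a Scheduled Operation (§6.10)? no; or Class-J Premises (§6.4)? no. So the establishment is not a Class-N Kitchen.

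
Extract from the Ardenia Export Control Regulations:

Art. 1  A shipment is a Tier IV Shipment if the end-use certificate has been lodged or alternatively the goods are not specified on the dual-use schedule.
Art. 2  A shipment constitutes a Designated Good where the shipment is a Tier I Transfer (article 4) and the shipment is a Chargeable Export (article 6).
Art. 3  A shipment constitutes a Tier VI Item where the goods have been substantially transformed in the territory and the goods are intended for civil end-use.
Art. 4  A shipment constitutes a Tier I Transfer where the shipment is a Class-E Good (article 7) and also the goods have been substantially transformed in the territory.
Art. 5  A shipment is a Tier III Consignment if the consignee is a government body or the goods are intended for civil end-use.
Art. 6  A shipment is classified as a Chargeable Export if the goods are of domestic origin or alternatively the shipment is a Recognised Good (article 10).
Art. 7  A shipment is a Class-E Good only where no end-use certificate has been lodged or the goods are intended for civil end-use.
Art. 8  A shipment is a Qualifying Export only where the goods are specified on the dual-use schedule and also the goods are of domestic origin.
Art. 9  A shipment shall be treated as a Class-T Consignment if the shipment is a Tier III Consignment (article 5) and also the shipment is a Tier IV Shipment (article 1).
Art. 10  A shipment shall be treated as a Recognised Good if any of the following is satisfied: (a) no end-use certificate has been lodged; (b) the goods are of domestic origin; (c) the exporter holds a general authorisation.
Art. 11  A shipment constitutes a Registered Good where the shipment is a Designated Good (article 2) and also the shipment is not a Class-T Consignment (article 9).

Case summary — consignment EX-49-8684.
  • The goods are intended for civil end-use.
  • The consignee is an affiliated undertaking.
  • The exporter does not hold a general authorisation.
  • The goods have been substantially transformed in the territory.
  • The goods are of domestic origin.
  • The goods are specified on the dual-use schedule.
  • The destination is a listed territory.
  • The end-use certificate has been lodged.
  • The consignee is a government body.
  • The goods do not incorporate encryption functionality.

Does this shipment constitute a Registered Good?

Under article 7: no end-use certificate has been lodged? no; or the goods are intended for civil end-use? yes. So the shipment is a Class-E Good.
Under article 4: Class-E Good (article 7)? yes; and the goods have been substantially transformed in the territory? yes. So the shipment is a Tier I Transfer.
Under article 10: no end-use certificate has been lodged? no; or the goods are of domestic origin? yes; or the exporter holds a general authorisation? no. So the shipment is a Recognised Good.
Under article 6: the goods are of domestic origin? yes; or Recognised Good (article 10)? yes. So the shipment is a Chargeable Export.
Under article 2: Tier I Transfer (article 4)? yes; and Chargeable Export (article 6)? yes. So the shipment is a Designated Good.
Under article 5: the consignee is a government body? yes; or the goods are intended for civil end-use? yes. So the shipment is a Tier III Consignment.
Under article 1: the end-use certificate has been lodged? yes; or the goods are not specified on the dual-use schedule? no. So the shipment is a Tier IV Shipment.
Under article 9: Tier III Consignment (article 5)? yes; and Tier IV Shipment (article 1)? yes. So the shipment is a Class-T Consignment.
Under article 11: Designated Good (article 2)? yes; and not a Class-T Consignment (article 9)? no. So the shipment is not a Registered Good.

No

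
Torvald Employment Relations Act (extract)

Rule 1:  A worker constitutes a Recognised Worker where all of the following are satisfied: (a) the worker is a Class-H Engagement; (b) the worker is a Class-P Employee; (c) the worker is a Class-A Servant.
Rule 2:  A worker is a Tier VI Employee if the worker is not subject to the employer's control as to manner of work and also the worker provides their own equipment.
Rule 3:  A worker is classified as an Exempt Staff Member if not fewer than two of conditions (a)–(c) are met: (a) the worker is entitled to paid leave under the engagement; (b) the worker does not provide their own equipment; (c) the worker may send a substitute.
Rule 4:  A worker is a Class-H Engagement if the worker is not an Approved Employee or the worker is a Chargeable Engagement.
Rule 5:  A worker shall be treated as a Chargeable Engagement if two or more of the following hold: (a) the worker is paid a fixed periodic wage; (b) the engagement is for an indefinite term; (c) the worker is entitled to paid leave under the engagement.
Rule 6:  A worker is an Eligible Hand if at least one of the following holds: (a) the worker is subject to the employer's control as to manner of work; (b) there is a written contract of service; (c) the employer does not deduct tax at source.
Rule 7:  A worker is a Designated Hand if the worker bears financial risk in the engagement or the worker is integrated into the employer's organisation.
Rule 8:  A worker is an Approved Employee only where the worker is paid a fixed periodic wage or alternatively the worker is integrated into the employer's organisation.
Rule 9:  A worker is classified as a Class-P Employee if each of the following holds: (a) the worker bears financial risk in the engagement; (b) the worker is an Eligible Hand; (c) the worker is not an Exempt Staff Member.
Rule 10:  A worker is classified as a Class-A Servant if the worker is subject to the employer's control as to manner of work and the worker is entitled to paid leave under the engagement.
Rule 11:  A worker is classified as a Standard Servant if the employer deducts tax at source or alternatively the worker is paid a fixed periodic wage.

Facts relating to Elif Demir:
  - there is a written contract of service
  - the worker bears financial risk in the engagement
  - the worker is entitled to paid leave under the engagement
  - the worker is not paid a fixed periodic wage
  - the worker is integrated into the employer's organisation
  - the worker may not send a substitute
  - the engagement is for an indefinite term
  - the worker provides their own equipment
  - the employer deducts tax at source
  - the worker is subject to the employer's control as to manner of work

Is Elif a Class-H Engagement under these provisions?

Yes

rule 8 — Approved Employee: [the worker is paid a fixed periodic wage? no] OR [the worker is integrated into the employer's organisation? yes] → satisfied.
rule 5 — Chargeable Engagement: the worker is paid a fixed periodic wage? no; the engagement is for an indefinite term? yes; the worker is entitled to paid leave under the engagement? yes — 2 of 3 hold (need ≥2) → satisfied.
rule 4 — Class-H Engagement: [not an Approved Employee (rule 8)? no] OR [Chargeable Engagement (rule 5)? yes] → satisfied.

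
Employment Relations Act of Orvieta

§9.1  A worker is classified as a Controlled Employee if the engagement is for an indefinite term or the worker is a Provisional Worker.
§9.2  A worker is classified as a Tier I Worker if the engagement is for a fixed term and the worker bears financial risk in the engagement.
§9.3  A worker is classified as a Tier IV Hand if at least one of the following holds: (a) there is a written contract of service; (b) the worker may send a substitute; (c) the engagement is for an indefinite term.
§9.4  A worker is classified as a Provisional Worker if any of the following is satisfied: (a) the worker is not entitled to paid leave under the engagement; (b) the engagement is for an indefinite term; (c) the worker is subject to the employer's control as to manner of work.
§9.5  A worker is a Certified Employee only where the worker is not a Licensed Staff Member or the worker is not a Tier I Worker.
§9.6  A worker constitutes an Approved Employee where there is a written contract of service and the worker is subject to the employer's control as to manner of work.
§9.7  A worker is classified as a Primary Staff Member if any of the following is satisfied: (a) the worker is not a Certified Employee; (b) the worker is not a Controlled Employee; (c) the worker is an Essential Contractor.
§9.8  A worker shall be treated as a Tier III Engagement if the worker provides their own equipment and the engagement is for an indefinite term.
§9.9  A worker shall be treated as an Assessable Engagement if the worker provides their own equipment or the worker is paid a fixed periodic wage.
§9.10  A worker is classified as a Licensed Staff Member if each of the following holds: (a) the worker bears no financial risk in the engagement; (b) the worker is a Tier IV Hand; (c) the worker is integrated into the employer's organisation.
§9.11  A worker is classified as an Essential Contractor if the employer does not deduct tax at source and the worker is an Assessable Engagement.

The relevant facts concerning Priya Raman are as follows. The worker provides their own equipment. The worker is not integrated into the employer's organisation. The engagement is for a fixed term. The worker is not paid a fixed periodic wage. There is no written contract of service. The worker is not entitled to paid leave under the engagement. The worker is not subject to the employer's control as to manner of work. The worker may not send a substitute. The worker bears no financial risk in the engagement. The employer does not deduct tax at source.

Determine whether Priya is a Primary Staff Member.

Yes

§9.3 — Tier IV Hand: [there is a written contract of service? no] OR [the worker may send a substitute? no] OR [the engagement is for an indefinite term? no] → not satisfied.
§9.10 — Licensed Staff Member: [the worker bears no financial risk in the engagement? yes] AND [Tier IV Hand (§9.3)? no] AND [the worker is integrated into the employer's organisation? no] → not satisfied.
§9.2 — Tier I Worker: [the engagement is for a fixed term? yes] AND [the worker bears financial risk in the engagement? no] → not satisfied.
§9.5 — Certified Employee: [not a Licensed Staff Member (§9.10)? yes] OR [not a Tier I Worker (§9.2)? yes] → satisfied.
§9.4 — Provisional Worker: [the worker is not entitled to paid leave under the engagement? yes] OR [the engagement is for an indefinite term? no] OR [the worker is subject to the employer's control as to manner of work? no] → satisfied.
§9.1 — Controlled Employee: [the engagement is for an indefinite term? no] OR [Provisional Worker (§9.4)? yes] → satisfied.
§9.9 — Assessable Engagement: [the worker provides their own equipment? yes] OR [the worker is paid a fixed periodic wage? no] → satisfied.
§9.11 — Essential Contractor: [the employer does not deduct tax at source? yes] AND [Assessable Engagement (§9.9)? yes] → satisfied.
§9.7 — Primary Staff Member: [not a Certified Employee (§9.5)? no] OR [not a Controlled Employee (§9.1)? no] OR [Essential Contractor (§9.11)? yes] → satisfied.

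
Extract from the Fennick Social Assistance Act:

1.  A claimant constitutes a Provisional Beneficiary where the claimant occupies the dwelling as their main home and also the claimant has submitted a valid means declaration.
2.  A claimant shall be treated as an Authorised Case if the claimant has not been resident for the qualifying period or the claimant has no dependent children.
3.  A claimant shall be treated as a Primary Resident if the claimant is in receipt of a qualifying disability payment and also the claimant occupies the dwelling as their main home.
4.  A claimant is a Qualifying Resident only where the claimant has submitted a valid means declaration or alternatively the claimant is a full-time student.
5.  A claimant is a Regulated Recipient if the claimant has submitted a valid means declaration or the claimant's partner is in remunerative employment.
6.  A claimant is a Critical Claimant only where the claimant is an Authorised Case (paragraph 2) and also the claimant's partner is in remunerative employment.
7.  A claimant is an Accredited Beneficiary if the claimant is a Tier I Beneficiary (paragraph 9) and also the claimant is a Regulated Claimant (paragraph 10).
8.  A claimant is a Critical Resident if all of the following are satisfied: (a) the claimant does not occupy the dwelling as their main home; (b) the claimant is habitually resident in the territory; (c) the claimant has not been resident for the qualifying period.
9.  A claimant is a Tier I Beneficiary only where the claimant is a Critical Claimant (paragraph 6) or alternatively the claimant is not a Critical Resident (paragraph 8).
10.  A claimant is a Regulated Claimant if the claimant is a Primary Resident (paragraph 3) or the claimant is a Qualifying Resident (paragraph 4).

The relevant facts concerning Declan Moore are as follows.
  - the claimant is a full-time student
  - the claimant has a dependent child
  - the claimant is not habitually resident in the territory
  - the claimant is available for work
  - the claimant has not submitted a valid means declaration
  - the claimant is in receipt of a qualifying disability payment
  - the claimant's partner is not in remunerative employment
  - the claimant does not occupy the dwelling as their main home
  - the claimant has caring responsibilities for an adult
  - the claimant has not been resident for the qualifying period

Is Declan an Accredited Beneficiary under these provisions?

paragraph 2 — Authorised Case: [the claimant has not been resident for the qualifying period? yes] OR [the claimant has no dependent children? no] → satisfied.
paragraph 6 — Critical Claimant: [Authorised Case (paragraph 2)? yes] AND [the claimant's partner is in remunerative employment? no] → not satisfied.
paragraph 8 — Critical Resident: [the claimant does not occupy the dwelling as their main home? yes] AND [the claimant is habitually resident in the territory? no] AND [the claimant has not been resident for the qualifying period? yes] → not satisfied.
paragraph 9 — Tier I Beneficiary: [Critical Claimant (paragraph 6)? no] OR [not a Critical Resident (paragraph 8)? yes] → satisfied.
paragraph 3 — Primary Resident: [the claimant is in receipt of a qualifying disability payment? yes] AND [the claimant occupies the dwelling as their main home? no] → not satisfied.
paragraph 4 — Qualifying Resident: [the claimant has submitted a valid means declaration? no] OR [the claimant is a full-time student? yes] → satisfied.
paragraph 10 — Regulated Claimant: [Primary Resident (paragraph 3)? no] OR [Qualifying Resident (paragraph 4)? yes] → satisfied.
paragraph 7 — Accredited Beneficiary: [Tier I Beneficiary (paragraph 9)? yes] AND [Regulated Claimant (paragraph 10)? yes] → satisfied.

Yes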